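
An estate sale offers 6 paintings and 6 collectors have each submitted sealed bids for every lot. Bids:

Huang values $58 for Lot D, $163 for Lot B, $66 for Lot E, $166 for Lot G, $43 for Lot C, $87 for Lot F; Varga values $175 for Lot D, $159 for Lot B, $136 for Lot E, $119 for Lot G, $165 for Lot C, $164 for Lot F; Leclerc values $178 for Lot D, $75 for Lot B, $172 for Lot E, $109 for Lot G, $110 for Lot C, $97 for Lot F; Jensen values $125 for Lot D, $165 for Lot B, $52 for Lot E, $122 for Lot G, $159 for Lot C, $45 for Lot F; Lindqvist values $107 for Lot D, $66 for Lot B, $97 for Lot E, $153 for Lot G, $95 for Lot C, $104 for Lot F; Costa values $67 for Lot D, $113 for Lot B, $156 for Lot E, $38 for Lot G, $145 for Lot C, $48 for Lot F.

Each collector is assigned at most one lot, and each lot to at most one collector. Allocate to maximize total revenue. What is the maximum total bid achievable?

Treat this as an assignment problem: match each collector to one lot.
Optimal: Huang→Lot B ($163), Varga→Lot F ($164), Leclerc→Lot D ($178), Jensen→Lot C ($159), Lindqvist→Lot G ($153), Costa→Lot E ($156) — total 163+164+178+159+153+156 = $973.
Column-greedy (each lot in turn goes to its best remaining collector) gives $934, worse by 39.
Swapping Varga↔Leclerc (Varga→Lot D $175, Leclerc→Lot F $97) loses 70.
Checked against all permutations: $973 is optimal.

Maximum total: $973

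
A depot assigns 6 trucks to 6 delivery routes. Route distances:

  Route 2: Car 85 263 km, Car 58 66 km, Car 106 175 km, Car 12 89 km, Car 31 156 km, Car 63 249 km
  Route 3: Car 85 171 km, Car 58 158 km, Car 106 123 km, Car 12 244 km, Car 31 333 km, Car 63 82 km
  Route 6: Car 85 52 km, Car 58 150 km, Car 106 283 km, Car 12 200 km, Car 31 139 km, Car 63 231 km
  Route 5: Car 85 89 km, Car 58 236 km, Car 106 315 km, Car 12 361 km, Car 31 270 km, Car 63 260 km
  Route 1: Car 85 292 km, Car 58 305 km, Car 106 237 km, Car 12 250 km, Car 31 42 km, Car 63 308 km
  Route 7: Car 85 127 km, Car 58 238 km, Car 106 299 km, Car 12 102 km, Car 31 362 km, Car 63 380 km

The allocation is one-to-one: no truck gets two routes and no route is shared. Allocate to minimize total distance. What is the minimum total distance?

Treat this as an assignment problem: match each truck to one route.
Optimal: Car 85→Route 5 (89 km), Car 58→Route 6 (150 km), Car 106→Route 2 (175 km), Car 12→Route 7 (102 km), Car 31→Route 1 (42 km), Car 63→Route 3 (82 km) — total 89+150+175+102+42+82 = 640 km.
Min-entry greedy (repeatedly take the single cheapest remaining cell) gives 659 km, worse by 19.
Checked against all permutations: 640 km is optimal.

Min total: 640 km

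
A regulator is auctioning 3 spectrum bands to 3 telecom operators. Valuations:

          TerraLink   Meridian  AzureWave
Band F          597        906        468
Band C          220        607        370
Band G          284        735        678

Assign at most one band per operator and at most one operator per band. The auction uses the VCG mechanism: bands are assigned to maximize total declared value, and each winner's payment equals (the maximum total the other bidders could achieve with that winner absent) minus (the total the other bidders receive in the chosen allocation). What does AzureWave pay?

Efficient allocation: TerraLink→Band F ($597M), Meridian→Band C ($607M), AzureWave→Band G ($678M); total welfare W = $1882M.
AzureWave receives Band G at value $678M, so the others get W − 678 = $1204M.
Without AzureWave: best allocation of the remaining 2 bidders over all 3 bands is TerraLink→Band F ($597M), Meridian→Band G ($735M), total $1332M.
VCG payment = (others' best without AzureWave) − (others' welfare with AzureWave) = 1332 − 1204 = $128M.

AzureWave pays $128M.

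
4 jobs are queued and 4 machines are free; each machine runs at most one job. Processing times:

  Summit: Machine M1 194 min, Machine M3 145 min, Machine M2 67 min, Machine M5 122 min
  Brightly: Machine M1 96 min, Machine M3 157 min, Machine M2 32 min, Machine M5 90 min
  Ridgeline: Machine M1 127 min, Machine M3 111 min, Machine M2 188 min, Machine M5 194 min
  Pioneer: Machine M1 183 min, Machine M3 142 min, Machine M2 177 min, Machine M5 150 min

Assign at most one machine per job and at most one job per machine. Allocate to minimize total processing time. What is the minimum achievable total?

Min total: 423 min

This is a one-to-one assignment (minimum-cost bipartite matching).
Optimal: Summit→Machine M5 (122 min), Brightly→Machine M2 (32 min), Ridgeline→Machine M1 (127 min), Pioneer→Machine M3 (142 min) — total 122+32+127+142 = 423 min.
Next-best assignment: Summit→Machine M2, Brightly→Machine M1, Ridgeline→Machine M3, Pioneer→Machine M5 = 424 min.
Swapping Summit↔Pioneer (Summit→Machine M3 145 min, Pioneer→Machine M5 150 min) adds 31.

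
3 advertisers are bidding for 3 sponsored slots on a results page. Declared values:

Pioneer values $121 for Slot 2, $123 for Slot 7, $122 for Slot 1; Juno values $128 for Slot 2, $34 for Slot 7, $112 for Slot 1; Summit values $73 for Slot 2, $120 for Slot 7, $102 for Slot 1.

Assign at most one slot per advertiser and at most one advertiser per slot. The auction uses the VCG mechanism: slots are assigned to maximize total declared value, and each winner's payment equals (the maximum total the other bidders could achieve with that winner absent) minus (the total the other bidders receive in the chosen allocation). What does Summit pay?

Summit pays $1.

Efficient allocation: Pioneer→Slot 1 ($122), Juno→Slot 2 ($128), Summit→Slot 7 ($120); total welfare W = $370.
Summit receives Slot 7 at value $120, so the others get W − 120 = $250.
Without Summit: best allocation of the remaining 2 bidders over all 3 slots is Pioneer→Slot 7 ($123), Juno→Slot 2 ($128), total $251.
VCG payment = (others' best without Summit) − (others' welfare with Summit) = 251 − 250 = $1.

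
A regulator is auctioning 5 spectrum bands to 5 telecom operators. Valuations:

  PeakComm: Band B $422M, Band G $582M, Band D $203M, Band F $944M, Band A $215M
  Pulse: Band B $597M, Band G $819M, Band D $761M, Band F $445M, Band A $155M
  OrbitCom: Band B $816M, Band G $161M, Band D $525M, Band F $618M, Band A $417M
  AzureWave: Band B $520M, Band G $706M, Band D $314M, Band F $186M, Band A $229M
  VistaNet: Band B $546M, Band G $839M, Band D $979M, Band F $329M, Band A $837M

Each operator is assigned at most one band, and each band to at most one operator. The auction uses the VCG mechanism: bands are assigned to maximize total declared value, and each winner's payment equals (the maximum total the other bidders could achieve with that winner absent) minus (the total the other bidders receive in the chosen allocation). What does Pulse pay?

Efficient allocation: PeakComm→Band F ($944M), Pulse→Band D ($761M), OrbitCom→Band B ($816M), AzureWave→Band G ($706M), VistaNet→Band A ($837M); total welfare W = $4064M.
Pulse receives Band D at value $761M, so the others get W − 761 = $3303M.
Without Pulse: best allocation of the remaining 4 bidders over all 5 bands is PeakComm→Band F ($944M), OrbitCom→Band B ($816M), AzureWave→Band G ($706M), VistaNet→Band D ($979M), total $3445M.
VCG payment = (others' best without Pulse) − (others' welfare with Pulse) = 3445 − 3303 = $142M.

Pulse pays $142M.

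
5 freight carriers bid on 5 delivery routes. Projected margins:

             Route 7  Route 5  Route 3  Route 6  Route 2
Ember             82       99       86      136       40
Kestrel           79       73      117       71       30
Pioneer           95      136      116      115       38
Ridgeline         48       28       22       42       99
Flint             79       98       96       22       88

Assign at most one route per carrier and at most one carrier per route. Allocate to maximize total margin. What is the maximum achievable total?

Maximum total: $567k

Optimal: Ember→Route 6 ($136k), Kestrel→Route 3 ($117k), Pioneer→Route 5 ($136k), Ridgeline→Route 2 ($99k), Flint→Route 7 ($79k) — total 136+117+136+99+79 = $567k.
Column-greedy (each route in turn goes to its best remaining carrier) gives $441k, worse by 126.
Next-best assignment: Ember→Route 6, Kestrel→Route 7, Pioneer→Route 5, Ridgeline→Route 2, Flint→Route 3 = $546k.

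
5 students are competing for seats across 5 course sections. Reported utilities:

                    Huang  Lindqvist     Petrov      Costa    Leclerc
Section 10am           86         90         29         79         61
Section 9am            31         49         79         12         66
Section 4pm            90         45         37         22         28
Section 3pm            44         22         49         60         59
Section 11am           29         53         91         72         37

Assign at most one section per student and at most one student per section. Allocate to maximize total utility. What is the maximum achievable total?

Optimal: Huang→Section 4pm (90 points), Lindqvist→Section 10am (90 points), Petrov→Section 11am (91 points), Costa→Section 3pm (60 points), Leclerc→Section 9am (66 points) — total 90+90+91+60+66 = 397 points.
Column-greedy (each section in turn goes to its best remaining student) gives 356 points, worse by 41.
Next-best assignment: Huang→Section 4pm, Lindqvist→Section 10am, Petrov→Section 9am, Costa→Section 11am, Leclerc→Section 3pm = 390 points.
Swapping Lindqvist↔Petrov (Lindqvist→Section 11am 53 points, Petrov→Section 10am 29 points) loses 99.
Checked against all permutations: 397 points is optimal.

Max total: 397 points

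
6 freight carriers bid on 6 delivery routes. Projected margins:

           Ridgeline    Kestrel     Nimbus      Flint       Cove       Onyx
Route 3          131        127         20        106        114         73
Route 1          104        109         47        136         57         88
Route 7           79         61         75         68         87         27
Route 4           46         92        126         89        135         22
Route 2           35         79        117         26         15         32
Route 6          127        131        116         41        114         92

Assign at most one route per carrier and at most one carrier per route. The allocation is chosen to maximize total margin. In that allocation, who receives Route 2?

This is the linear assignment problem.
Optimal: Ridgeline→Route 7 ($79k), Kestrel→Route 3 ($127k), Nimbus→Route 2 ($117k), Flint→Route 1 ($136k), Cove→Route 4 ($135k), Onyx→Route 6 ($92k) — total 79+127+117+136+135+92 = $686k.
Column-greedy (each route in turn goes to its best remaining carrier) gives $651k, worse by 35.
Swapping Ridgeline↔Onyx (Ridgeline→Route 6 $127k, Onyx→Route 7 $27k) loses 17.
Nimbus's own top route is Route 4 ($126k), but forcing Nimbus→Route 4 and reassigning the rest optimally gives only $651k — worse by 35.

Nimbus receives Route 2.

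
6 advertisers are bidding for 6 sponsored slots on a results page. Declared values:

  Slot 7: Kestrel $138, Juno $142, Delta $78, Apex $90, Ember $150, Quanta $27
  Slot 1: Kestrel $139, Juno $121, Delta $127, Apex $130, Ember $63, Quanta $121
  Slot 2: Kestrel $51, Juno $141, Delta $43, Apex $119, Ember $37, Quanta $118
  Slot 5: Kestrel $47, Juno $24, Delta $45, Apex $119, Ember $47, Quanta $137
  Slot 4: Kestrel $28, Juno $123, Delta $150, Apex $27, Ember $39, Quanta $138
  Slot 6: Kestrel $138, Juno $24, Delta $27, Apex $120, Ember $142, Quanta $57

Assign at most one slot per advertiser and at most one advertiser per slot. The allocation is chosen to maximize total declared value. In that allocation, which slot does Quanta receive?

Quanta receives Slot 5.

Treat this as an assignment problem: match each advertiser to one slot.
Optimal: Kestrel→Slot 6 ($138), Juno→Slot 2 ($141), Delta→Slot 4 ($150), Apex→Slot 1 ($130), Ember→Slot 7 ($150), Quanta→Slot 5 ($137) — total 138+141+150+130+150+137 = $846.
Max-entry greedy (repeatedly take the single best remaining cell) gives $837, worse by 9.
Next-best assignment: Kestrel→Slot 7, Juno→Slot 2, Delta→Slot 4, Apex→Slot 1, Ember→Slot 6, Quanta→Slot 5 = $838.
No other one-to-one assignment exceeds $846.
Quanta's own top slot is Slot 4 ($138), but forcing Quanta→Slot 4 and reassigning the rest optimally gives only $813 — worse by 33.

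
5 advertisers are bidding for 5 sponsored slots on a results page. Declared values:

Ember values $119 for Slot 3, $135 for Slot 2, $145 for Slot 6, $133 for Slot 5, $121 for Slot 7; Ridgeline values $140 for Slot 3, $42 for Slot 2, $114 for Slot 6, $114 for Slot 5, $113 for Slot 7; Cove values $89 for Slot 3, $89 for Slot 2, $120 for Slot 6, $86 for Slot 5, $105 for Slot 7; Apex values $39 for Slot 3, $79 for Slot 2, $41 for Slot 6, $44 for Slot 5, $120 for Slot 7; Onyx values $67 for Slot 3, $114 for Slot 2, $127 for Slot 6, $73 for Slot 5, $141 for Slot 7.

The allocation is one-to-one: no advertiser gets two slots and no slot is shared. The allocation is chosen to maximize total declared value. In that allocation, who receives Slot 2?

Onyx receives Slot 2.

Optimal: Ember→Slot 5 ($133), Ridgeline→Slot 3 ($140), Cove→Slot 6 ($120), Apex→Slot 7 ($120), Onyx→Slot 2 ($114) — total 133+140+120+120+114 = $627.
Column-greedy (each slot in turn goes to its best remaining advertiser) gives $608, worse by 19.
Swapping Onyx↔Ember (Onyx→Slot 5 $73, Ember→Slot 2 $135) loses 39.
Onyx's own top slot is Slot 7 ($141), but forcing Onyx→Slot 7 and reassigning the rest optimally gives only $613 — worse by 14.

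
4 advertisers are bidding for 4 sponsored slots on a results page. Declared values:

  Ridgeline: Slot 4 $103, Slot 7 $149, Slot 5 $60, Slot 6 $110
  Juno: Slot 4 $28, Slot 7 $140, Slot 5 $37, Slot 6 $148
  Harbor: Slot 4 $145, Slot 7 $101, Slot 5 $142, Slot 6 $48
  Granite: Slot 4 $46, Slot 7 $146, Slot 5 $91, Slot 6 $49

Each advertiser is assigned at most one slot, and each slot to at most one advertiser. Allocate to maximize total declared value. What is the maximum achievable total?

Optimal: Ridgeline→Slot 4 ($103), Juno→Slot 6 ($148), Harbor→Slot 5 ($142), Granite→Slot 7 ($146) — total 103+148+142+146 = $539.
Row-greedy (each advertiser in turn takes its best remaining slot) gives $533, worse by 6.
Next-best assignment: Ridgeline→Slot 7, Juno→Slot 6, Harbor→Slot 4, Granite→Slot 5 = $533.
Every other assignment is strictly worse.

Max total: $539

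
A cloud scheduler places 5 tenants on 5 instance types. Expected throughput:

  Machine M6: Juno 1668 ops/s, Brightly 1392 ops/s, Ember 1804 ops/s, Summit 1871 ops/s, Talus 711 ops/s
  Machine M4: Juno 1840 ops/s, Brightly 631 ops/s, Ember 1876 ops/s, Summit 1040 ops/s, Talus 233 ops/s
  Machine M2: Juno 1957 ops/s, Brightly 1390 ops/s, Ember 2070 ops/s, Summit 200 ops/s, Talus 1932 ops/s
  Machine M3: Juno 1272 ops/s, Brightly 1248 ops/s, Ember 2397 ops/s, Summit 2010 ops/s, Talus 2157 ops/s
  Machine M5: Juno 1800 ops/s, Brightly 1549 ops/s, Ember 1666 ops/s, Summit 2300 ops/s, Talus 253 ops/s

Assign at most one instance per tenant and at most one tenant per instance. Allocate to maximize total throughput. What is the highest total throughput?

Maximum total: 9861 ops/s

Optimal: Juno→Machine M4 (1840 ops/s), Brightly→Machine M6 (1392 ops/s), Ember→Machine M3 (2397 ops/s), Summit→Machine M5 (2300 ops/s), Talus→Machine M2 (1932 ops/s) — total 1840+1392+2397+2300+1932 = 9861 ops/s.
Max-entry greedy (repeatedly take the single best remaining cell) gives 8279 ops/s, worse by 1582.
Next-best assignment: Juno→Machine M4, Brightly→Machine M6, Ember→Machine M2, Summit→Machine M5, Talus→Machine M3 = 9759 ops/s.
Every other assignment is strictly worse.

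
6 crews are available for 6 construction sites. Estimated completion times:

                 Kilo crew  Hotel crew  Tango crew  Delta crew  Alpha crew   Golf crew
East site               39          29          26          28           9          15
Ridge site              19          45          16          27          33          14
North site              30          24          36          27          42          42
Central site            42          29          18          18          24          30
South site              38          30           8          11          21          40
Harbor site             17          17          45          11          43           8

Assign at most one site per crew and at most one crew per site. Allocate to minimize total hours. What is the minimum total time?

This is a one-to-one assignment (minimum-cost bipartite matching).
Optimal: Kilo crew→Ridge site (19 hours), Hotel crew→North site (24 hours), Tango crew→South site (8 hours), Delta crew→Central site (18 hours), Alpha crew→East site (9 hours), Golf crew→Harbor site (8 hours) — total 19+24+8+18+9+8 = 86 hours.
Row-greedy (each crew in turn takes its cheapest remaining site) gives 90 hours, worse by 4.
Next-best assignment: Kilo crew→Ridge site, Hotel crew→North site, Tango crew→Central site, Delta crew→South site, Alpha crew→East site, Golf crew→Harbor site = 89 hours.
Swapping Hotel crew↔Tango crew (Hotel crew→South site 30 hours, Tango crew→North site 36 hours) adds 34.

Min total: 86 hours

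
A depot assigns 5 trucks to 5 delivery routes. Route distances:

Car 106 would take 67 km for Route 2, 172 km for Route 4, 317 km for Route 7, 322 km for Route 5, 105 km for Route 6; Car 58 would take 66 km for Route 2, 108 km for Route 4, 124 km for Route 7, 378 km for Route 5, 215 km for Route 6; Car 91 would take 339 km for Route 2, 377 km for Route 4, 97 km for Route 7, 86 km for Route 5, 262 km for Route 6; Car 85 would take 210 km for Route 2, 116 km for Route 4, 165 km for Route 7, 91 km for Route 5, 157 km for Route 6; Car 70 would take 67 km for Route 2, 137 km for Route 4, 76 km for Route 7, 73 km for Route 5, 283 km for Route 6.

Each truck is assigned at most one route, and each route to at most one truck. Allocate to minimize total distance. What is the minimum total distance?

Minimum total: 449 km

Optimal: Car 106→Route 6 (105 km), Car 58→Route 2 (66 km), Car 91→Route 5 (86 km), Car 85→Route 4 (116 km), Car 70→Route 7 (76 km) — total 105+66+86+116+76 = 449 km.
Row-greedy (each truck in turn takes its cheapest remaining route) gives 494 km, worse by 45.
Swapping Car 106↔Car 85 (Car 106→Route 4 172 km, Car 85→Route 6 157 km) adds 108.
No other one-to-one assignment undercuts 449 km.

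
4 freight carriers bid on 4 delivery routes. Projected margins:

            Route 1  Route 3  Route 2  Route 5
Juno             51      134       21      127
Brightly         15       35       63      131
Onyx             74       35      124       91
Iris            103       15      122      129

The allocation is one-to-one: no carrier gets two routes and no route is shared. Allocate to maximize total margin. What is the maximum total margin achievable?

Treat this as an assignment problem: match each carrier to one route.
Optimal: Juno→Route 3 ($134k), Brightly→Route 5 ($131k), Onyx→Route 2 ($124k), Iris→Route 1 ($103k) — total 134+131+124+103 = $492k.
Next-best assignment: Juno→Route 3, Brightly→Route 5, Onyx→Route 1, Iris→Route 2 = $461k.
Swapping Brightly↔Juno (Brightly→Route 3 $35k, Juno→Route 5 $127k) loses 103.
No other one-to-one assignment exceeds $492k.

Maximum total: $492k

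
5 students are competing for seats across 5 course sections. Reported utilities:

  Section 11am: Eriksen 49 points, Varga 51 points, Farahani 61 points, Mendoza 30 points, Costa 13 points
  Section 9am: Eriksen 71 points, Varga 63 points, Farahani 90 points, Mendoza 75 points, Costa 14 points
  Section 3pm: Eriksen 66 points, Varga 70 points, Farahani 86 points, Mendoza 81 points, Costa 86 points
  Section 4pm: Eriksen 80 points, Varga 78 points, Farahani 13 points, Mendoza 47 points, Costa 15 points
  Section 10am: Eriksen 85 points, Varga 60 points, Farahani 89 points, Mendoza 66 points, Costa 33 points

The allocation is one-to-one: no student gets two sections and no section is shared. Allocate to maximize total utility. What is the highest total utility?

Max total: 385 points

This is a one-to-one assignment (maximum-weight bipartite matching).
Optimal: Eriksen→Section 10am (85 points), Varga→Section 4pm (78 points), Farahani→Section 11am (61 points), Mendoza→Section 9am (75 points), Costa→Section 3pm (86 points) — total 85+78+61+75+86 = 385 points.
Column-greedy (each section in turn goes to its best remaining student) gives 362 points, worse by 23.
Next-best assignment: Eriksen→Section 4pm, Varga→Section 11am, Farahani→Section 10am, Mendoza→Section 9am, Costa→Section 3pm = 381 points.
Every other assignment is strictly worse.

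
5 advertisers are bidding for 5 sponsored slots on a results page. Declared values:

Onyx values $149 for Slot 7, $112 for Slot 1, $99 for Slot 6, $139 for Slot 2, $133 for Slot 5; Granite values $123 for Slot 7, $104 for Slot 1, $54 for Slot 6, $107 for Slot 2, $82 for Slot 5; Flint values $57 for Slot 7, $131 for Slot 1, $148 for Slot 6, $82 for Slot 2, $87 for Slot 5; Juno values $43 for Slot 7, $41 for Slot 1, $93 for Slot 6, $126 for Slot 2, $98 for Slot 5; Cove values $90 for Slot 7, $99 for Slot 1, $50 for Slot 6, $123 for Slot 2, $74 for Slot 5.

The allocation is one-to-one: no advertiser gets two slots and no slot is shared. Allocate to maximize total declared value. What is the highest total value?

Optimal: Onyx→Slot 5 ($133), Granite→Slot 7 ($123), Flint→Slot 6 ($148), Juno→Slot 2 ($126), Cove→Slot 1 ($99) — total 133+123+148+126+99 = $629.
Row-greedy (each advertiser in turn takes its best remaining slot) gives $601, worse by 28.
Next-best assignment: Onyx→Slot 7, Granite→Slot 1, Flint→Slot 6, Juno→Slot 5, Cove→Slot 2 = $622.

Maximum total: $629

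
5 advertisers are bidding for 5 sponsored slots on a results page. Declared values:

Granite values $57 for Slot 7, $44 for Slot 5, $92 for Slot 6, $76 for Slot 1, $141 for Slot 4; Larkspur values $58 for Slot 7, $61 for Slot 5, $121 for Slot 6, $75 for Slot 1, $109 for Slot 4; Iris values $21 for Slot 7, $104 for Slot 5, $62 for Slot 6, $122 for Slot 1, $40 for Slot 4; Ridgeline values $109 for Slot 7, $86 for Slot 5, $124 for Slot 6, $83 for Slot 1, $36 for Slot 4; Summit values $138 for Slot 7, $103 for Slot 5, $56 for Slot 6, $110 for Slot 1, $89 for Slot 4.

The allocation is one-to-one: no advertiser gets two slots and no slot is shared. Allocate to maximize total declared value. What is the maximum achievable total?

Maximum total: $608

This is the linear assignment problem.
Optimal: Granite→Slot 4 ($141), Larkspur→Slot 6 ($121), Iris→Slot 1 ($122), Ridgeline→Slot 5 ($86), Summit→Slot 7 ($138) — total 141+121+122+86+138 = $608.
Column-greedy (each slot in turn goes to its best remaining advertiser) gives $551, worse by 57.
No other one-to-one assignment exceeds $608.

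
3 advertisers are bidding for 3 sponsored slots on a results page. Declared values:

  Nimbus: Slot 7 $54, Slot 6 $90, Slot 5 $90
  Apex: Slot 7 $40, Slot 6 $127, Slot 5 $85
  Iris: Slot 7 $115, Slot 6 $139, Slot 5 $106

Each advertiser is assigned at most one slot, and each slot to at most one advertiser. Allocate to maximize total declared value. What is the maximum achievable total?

Optimal: Nimbus→Slot 5 ($90), Apex→Slot 6 ($127), Iris→Slot 7 ($115) — total 90+127+115 = $332.
Row-greedy (each advertiser in turn takes its best remaining slot) gives $290, worse by 42.

Maximum total: $332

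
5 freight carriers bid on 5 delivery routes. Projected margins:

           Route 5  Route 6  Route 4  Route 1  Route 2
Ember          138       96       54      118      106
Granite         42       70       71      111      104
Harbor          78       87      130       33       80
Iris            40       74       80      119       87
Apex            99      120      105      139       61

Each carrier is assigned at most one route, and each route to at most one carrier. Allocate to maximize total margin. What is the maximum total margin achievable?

Max total: $611k

Optimal: Ember→Route 5 ($138k), Granite→Route 2 ($104k), Harbor→Route 4 ($130k), Iris→Route 1 ($119k), Apex→Route 6 ($120k) — total 138+104+130+119+120 = $611k.
Max-entry greedy (repeatedly take the single best remaining cell) gives $585k, worse by 26.
Next-best assignment: Ember→Route 5, Granite→Route 1, Harbor→Route 4, Iris→Route 2, Apex→Route 6 = $586k.
Every other assignment is strictly worse.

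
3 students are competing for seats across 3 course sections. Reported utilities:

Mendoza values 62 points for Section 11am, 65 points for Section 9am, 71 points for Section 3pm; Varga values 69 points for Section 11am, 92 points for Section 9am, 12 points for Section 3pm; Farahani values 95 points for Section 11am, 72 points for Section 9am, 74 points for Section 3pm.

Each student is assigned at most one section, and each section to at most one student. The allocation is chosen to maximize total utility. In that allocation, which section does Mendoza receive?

Mendoza receives Section 3pm.

Optimal: Mendoza→Section 3pm (71 points), Varga→Section 9am (92 points), Farahani→Section 11am (95 points) — total 71+92+95 = 258 points.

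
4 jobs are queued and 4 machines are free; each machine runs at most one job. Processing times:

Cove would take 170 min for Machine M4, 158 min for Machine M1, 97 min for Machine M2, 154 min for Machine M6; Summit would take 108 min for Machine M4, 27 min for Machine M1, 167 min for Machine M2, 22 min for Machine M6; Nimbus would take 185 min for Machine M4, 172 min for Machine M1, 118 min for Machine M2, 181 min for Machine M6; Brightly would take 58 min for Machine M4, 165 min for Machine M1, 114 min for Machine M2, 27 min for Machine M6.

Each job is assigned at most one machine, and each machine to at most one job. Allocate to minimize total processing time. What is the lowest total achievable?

Minimum total: 336 min

Treat this as an assignment problem: match each job to one machine.
Optimal: Cove→Machine M2 (97 min), Summit→Machine M1 (27 min), Nimbus→Machine M4 (185 min), Brightly→Machine M6 (27 min) — total 97+27+185+27 = 336 min.
Checked against all permutations: 336 min is optimal.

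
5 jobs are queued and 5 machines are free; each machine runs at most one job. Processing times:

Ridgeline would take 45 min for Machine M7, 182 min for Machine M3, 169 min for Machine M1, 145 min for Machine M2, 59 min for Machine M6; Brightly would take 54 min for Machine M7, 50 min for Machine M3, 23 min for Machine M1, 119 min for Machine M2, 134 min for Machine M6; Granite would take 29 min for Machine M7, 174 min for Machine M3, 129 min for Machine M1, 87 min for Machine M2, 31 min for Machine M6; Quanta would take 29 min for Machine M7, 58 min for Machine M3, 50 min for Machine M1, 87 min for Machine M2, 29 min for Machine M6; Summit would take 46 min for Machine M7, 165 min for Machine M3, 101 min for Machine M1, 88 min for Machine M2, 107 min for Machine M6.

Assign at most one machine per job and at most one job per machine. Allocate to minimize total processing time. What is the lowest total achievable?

Optimal: Ridgeline→Machine M7 (45 min), Brightly→Machine M1 (23 min), Granite→Machine M6 (31 min), Quanta→Machine M3 (58 min), Summit→Machine M2 (88 min) — total 45+23+31+58+88 = 245 min.
Column-greedy (each machine in turn goes to its cheapest remaining job) gives 276 min, worse by 31.
Next-best assignment: Ridgeline→Machine M6, Brightly→Machine M1, Granite→Machine M7, Quanta→Machine M3, Summit→Machine M2 = 257 min.

Minimum total: 245 min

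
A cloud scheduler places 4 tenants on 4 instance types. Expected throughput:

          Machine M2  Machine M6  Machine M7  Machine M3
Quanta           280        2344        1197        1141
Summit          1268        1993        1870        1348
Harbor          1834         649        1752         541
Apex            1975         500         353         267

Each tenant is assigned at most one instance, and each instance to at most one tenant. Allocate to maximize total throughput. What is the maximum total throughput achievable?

Maximum total: 7419 ops/s

Optimal: Quanta→Machine M6 (2344 ops/s), Summit→Machine M3 (1348 ops/s), Harbor→Machine M7 (1752 ops/s), Apex→Machine M2 (1975 ops/s) — total 2344+1348+1752+1975 = 7419 ops/s.
Row-greedy (each tenant in turn takes its best remaining instance) gives 6315 ops/s, worse by 1104.
Next-best assignment: Quanta→Machine M3, Summit→Machine M6, Harbor→Machine M7, Apex→Machine M2 = 6861 ops/s.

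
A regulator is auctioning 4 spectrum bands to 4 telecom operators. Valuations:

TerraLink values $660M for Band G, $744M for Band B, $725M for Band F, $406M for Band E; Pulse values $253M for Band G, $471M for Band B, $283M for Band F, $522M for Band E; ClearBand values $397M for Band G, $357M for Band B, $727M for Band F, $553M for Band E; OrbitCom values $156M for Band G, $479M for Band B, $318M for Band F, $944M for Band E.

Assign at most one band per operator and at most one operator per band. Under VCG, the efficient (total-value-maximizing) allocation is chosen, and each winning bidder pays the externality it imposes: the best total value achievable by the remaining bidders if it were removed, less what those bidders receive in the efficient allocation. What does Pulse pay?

Pulse pays $84M.

Efficient allocation: TerraLink→Band G ($660M), Pulse→Band B ($471M), ClearBand→Band F ($727M), OrbitCom→Band E ($944M); total welfare W = $2802M.
Pulse receives Band B at value $471M, so the others get W − 471 = $2331M.
Without Pulse: best allocation of the remaining 3 bidders over all 4 bands is TerraLink→Band B ($744M), ClearBand→Band F ($727M), OrbitCom→Band E ($944M), total $2415M.
VCG payment = (others' best without Pulse) − (others' welfare with Pulse) = 2415 − 2331 = $84M.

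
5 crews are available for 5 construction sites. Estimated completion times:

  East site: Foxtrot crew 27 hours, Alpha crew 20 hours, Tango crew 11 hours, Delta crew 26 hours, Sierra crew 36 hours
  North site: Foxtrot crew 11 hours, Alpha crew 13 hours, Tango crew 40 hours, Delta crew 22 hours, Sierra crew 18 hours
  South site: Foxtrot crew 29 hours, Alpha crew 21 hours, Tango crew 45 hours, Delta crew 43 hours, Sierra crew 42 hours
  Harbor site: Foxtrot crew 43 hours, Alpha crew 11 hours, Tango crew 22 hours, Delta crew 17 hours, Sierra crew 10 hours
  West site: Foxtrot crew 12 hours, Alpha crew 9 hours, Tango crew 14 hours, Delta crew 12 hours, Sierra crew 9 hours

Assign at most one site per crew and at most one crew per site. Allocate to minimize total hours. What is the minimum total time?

Minimum total: 65 hours

Treat this as an assignment problem: match each crew to one site.
Optimal: Foxtrot crew→North site (11 hours), Alpha crew→South site (21 hours), Tango crew→East site (11 hours), Delta crew→West site (12 hours), Sierra crew→Harbor site (10 hours) — total 11+21+11+12+10 = 65 hours.
Row-greedy (each crew in turn takes its cheapest remaining site) gives 90 hours, worse by 25.
Swapping Tango crew↔Sierra crew (Tango crew→Harbor site 22 hours, Sierra crew→East site 36 hours) adds 37.
Checked against all permutations: 65 hours is optimal.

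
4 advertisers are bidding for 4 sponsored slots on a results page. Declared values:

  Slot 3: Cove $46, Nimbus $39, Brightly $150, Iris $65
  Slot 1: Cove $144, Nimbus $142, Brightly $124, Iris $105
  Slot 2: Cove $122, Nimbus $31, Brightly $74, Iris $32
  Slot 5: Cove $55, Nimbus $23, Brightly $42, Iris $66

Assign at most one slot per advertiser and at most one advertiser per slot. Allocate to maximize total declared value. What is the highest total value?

This is the linear assignment problem.
Optimal: Cove→Slot 2 ($122), Nimbus→Slot 1 ($142), Brightly→Slot 3 ($150), Iris→Slot 5 ($66) — total 122+142+150+66 = $480.
Column-greedy (each slot in turn goes to its best remaining advertiser) gives $349, worse by 131.
Next-best assignment: Cove→Slot 2, Nimbus→Slot 5, Brightly→Slot 3, Iris→Slot 1 = $400.
Swapping Nimbus↔Iris (Nimbus→Slot 5 $23, Iris→Slot 1 $105) loses 80.

Maximum total: $480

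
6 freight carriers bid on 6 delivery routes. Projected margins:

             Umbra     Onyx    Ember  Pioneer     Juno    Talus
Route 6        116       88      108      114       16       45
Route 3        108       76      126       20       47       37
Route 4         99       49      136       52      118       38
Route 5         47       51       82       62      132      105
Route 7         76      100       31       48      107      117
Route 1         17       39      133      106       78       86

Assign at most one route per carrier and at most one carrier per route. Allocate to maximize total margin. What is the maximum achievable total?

Maximum total: $687k

This is a one-to-one assignment (maximum-weight bipartite matching).
Optimal: Umbra→Route 3 ($108k), Onyx→Route 6 ($88k), Ember→Route 4 ($136k), Pioneer→Route 1 ($106k), Juno→Route 5 ($132k), Talus→Route 7 ($117k) — total 108+88+136+106+132+117 = $687k.
Every other assignment is strictly worse.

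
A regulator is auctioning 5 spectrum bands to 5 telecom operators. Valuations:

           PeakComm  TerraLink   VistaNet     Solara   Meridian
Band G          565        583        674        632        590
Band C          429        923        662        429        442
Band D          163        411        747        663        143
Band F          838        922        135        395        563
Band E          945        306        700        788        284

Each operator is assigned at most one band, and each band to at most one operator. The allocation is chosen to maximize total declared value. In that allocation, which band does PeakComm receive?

Optimal: PeakComm→Band F ($838M), TerraLink→Band C ($923M), VistaNet→Band D ($747M), Solara→Band E ($788M), Meridian→Band G ($590M) — total 838+923+747+788+590 = $3886M.
PeakComm's own top band is Band E ($945M), but forcing PeakComm→Band E and reassigning the rest optimally gives only $3810M — worse by 76.

PeakComm receives Band F.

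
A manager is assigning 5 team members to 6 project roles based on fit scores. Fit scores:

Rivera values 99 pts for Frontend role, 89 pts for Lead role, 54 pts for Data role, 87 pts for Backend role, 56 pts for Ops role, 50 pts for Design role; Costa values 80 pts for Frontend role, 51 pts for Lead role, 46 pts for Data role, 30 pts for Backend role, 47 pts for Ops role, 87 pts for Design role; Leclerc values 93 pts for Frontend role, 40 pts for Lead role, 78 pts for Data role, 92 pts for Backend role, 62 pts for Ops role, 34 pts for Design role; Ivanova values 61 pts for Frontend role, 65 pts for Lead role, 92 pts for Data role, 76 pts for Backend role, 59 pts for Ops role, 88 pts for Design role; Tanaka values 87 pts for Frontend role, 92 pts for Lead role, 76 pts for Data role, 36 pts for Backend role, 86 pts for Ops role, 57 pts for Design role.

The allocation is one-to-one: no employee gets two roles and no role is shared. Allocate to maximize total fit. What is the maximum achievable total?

Optimal: Rivera→Frontend role (99 pts), Costa→Design role (87 pts), Leclerc→Backend role (92 pts), Ivanova→Data role (92 pts), Tanaka→Lead role (92 pts) — total 99+87+92+92+92 = 462 pts.
Column-greedy (each role in turn goes to its best remaining employee) gives 422 pts, worse by 40.
Swapping Rivera↔Leclerc (Rivera→Backend role 87 pts, Leclerc→Frontend role 93 pts) loses 11.

Max total: 462 pts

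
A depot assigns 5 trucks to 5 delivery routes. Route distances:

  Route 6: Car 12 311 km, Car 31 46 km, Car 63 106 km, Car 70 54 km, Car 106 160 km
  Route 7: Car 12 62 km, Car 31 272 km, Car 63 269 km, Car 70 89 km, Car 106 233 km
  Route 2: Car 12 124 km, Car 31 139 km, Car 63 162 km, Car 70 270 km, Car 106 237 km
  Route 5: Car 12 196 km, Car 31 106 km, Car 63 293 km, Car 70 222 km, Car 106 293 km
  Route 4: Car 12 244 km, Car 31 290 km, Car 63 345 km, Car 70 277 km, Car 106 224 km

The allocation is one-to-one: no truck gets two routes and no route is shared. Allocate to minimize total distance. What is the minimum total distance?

Minimum total: 608 km

This is the linear assignment problem.
Optimal: Car 12→Route 7 (62 km), Car 31→Route 5 (106 km), Car 63→Route 2 (162 km), Car 70→Route 6 (54 km), Car 106→Route 4 (224 km) — total 62+106+162+54+224 = 608 km.
Min-entry greedy (repeatedly take the single cheapest remaining cell) gives 716 km, worse by 108.
Swapping Car 63↔Car 70 (Car 63→Route 6 106 km, Car 70→Route 2 270 km) adds 160.
Every other assignment is strictly worse.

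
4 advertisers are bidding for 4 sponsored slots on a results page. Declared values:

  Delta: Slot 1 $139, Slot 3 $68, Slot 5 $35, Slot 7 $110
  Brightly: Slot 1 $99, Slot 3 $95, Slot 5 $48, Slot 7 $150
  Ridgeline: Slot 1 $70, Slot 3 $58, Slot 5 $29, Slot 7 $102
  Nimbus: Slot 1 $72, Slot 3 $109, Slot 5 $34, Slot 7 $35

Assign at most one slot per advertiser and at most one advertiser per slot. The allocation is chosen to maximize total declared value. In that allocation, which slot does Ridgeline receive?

Ridgeline receives Slot 5.

Optimal: Delta→Slot 1 ($139), Brightly→Slot 7 ($150), Ridgeline→Slot 5 ($29), Nimbus→Slot 3 ($109) — total 139+150+29+109 = $427.
Column-greedy (each slot in turn goes to its best remaining advertiser) gives $398, worse by 29.
Every other assignment is strictly worse.
Ridgeline's own top slot is Slot 7 ($102), but forcing Ridgeline→Slot 7 and reassigning the rest optimally gives only $398 — worse by 29.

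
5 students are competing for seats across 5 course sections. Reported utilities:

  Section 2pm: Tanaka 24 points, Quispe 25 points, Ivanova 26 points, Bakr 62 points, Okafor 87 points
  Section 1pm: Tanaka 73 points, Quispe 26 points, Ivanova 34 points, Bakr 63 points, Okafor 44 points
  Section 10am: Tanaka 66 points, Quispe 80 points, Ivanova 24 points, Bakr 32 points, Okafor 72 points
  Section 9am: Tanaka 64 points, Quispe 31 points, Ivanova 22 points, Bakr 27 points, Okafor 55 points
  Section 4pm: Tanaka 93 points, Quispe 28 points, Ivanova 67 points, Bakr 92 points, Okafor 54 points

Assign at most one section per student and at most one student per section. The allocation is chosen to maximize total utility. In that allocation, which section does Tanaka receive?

Tanaka receives Section 9am.

This is a one-to-one assignment (maximum-weight bipartite matching).
Optimal: Tanaka→Section 9am (64 points), Quispe→Section 10am (80 points), Ivanova→Section 4pm (67 points), Bakr→Section 1pm (63 points), Okafor→Section 2pm (87 points) — total 64+80+67+63+87 = 361 points.
Column-greedy (each section in turn goes to its best remaining student) gives 334 points, worse by 27.
Swapping Ivanova↔Okafor (Ivanova→Section 2pm 26 points, Okafor→Section 4pm 54 points) loses 74.
Tanaka's own top section is Section 4pm (93 points), but forcing Tanaka→Section 4pm and reassigning the rest optimally gives only 345 points — worse by 16.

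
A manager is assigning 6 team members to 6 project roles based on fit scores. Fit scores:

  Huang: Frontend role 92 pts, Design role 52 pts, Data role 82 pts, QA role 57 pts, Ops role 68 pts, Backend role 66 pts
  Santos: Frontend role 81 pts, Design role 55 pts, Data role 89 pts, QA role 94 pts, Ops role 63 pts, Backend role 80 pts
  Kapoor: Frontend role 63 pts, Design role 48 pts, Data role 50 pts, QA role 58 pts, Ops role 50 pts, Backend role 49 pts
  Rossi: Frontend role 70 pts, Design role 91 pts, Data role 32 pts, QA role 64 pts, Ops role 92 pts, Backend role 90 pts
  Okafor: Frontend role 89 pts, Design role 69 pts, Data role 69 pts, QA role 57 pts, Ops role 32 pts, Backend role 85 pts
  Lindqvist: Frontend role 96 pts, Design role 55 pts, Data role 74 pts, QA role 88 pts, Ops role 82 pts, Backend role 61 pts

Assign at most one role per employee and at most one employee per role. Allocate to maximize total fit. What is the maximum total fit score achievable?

Optimal: Huang→Data role (82 pts), Santos→QA role (94 pts), Kapoor→Ops role (50 pts), Rossi→Design role (91 pts), Okafor→Backend role (85 pts), Lindqvist→Frontend role (96 pts) — total 82+94+50+91+85+96 = 498 pts.
Row-greedy (each employee in turn takes its best remaining role) gives 468 pts, worse by 30.

Max total: 498 pts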